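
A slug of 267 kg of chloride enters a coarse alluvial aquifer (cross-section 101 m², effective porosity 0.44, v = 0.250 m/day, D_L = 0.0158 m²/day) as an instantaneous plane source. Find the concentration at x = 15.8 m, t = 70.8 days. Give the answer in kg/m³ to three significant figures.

0.715 kg/m³

For an instantaneous plane source, C(x,t) = M/(n_e·A·√(4πDt)) · exp(−(x−vt)²/(4Dt)), with n_e·A the pore (flow) area.
Plume center vt = 0.250 × 70.8 = 17.7 m, so the well at 15.8 m is 1.9 m upgradient of the peak.
√(4πDt) = 3.749 m, giving peak height M/(n_e·A·√(4πDt)) = 267/(0.44 × 101 × 3.749) = 1.603 kg/m³.
(x−vt)²/(4Dt) = (-1.9)²/(4 × 0.0158 × 70.8) = 0.8068; exp(−0.8068) = 0.4463.
C = 1.603 × 0.4463 = 0.715 kg/m³.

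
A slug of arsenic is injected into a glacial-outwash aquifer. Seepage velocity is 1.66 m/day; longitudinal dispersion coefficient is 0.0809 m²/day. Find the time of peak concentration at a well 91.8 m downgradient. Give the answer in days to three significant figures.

For the 1D instantaneous-source solution, setting ∂C/∂t = 0 at fixed x gives v²t² + 2Dt − x² = 0, so t = (√(D² + v²x²) − D)/v².
√(D² + v²x²) = √(0.0809² + 1.66² × 91.8²) = 152.4; v² = 2.7556.
t = (152.4 − 0.0809)/2.7556 = 55.3 days (vs. the pure-advection estimate x/v = 55.3 d).

55.3 days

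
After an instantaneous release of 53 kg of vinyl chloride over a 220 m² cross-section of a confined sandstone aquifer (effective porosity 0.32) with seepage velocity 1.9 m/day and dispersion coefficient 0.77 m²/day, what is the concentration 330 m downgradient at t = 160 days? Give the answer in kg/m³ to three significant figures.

For an instantaneous plane source, C(x,t) = M/(n_e·A·√(4πDt)) · exp(−(x−vt)²/(4Dt)), with n_e·A the pore (flow) area.
Plume center vt = 1.9 × 160 = 304 m, so the well at 330 m is 26 m downgradient of the peak.
√(4πDt) = 39.35 m, giving peak height M/(n_e·A·√(4πDt)) = 53/(0.32 × 220 × 39.35) = 0.01913 kg/m³.
(x−vt)²/(4Dt) = (26)²/(4 × 0.77 × 160) = 1.372; exp(−1.372) = 0.2536.
C = 0.01913 × 0.2536 = 0.00485 kg/m³.

0.00485 kg/m³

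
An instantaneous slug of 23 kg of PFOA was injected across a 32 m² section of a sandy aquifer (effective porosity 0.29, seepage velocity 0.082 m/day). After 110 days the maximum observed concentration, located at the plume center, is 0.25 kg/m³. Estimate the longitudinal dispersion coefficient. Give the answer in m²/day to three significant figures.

At the plume center C_max = M/(n_e·A·√(4πDt)), so D = M²/(4πt·(n_e·A·C_max)²).
n_e·A·C_max = 0.29 × 32 × 0.25 = 2.320 kg/m.
D = 23²/(4π × 110 × 2.320²) = 0.0711 m²/day.

0.0711 m²/day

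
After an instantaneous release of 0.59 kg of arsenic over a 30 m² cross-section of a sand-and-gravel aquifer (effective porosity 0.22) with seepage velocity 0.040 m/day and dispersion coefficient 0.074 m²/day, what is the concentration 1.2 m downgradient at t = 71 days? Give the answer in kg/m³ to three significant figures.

For an instantaneous plane source, C(x,t) = M/(n_e·A·√(4πDt)) · exp(−(x−vt)²/(4Dt)), with n_e·A the pore (flow) area.
Plume center vt = 0.040 × 71 = 2.84 m, so the well at 1.2 m is 1.64 m upgradient of the peak.
√(4πDt) = 8.125 m, giving peak height M/(n_e·A·√(4πDt)) = 0.59/(0.22 × 30 × 8.125) = 0.01100 kg/m³.
(x−vt)²/(4Dt) = (-1.64)²/(4 × 0.074 × 71) = 0.1280; exp(−0.1280) = 0.8799.
C = 0.01100 × 0.8799 = 0.00968 kg/m³.

0.00968 kg/m³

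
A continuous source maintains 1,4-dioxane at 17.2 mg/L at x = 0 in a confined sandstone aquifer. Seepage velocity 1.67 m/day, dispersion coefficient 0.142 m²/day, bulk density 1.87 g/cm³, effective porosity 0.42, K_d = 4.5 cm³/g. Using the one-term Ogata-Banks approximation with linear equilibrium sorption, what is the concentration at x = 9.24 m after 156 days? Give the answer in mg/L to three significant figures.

16.9 mg/L

Retardation factor R = 1 + ρ_b·K_d/n = 1 + 1.87 × 4.5/0.42 = 21.04.
Sorption retards both mechanisms: v_R = v/R = 0.07937 m/day, D_R = D/R = 0.006749 m²/day.
v_R·t = 0.07937 × 156 = 12.38172 m; 2√(D_R t) = 2.052 m; argument = (9.24 − 12.38172)/2.052 = -1.531.
C = C₀ × ½·erfc(-1.531) = 17.2 × 0.9848 = 16.9 mg/L.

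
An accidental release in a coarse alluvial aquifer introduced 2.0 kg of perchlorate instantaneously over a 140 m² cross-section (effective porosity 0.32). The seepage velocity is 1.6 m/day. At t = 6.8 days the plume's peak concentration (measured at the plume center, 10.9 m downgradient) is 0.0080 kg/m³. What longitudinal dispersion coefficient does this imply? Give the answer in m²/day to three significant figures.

0.364 m²/day

At the plume center C_max = M/(n_e·A·√(4πDt)), so D = M²/(4πt·(n_e·A·C_max)²).
n_e·A·C_max = 0.32 × 140 × 0.0080 = 0.3584 kg/m.
D = 2.0²/(4π × 6.8 × 0.3584²) = 0.364 m²/day.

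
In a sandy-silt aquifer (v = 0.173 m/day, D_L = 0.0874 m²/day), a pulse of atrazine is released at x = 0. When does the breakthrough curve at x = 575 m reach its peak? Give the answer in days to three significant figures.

3320 days

For the 1D instantaneous-source solution, setting ∂C/∂t = 0 at fixed x gives v²t² + 2Dt − x² = 0, so t = (√(D² + v²x²) − D)/v².
√(D² + v²x²) = √(0.0874² + 0.173² × 575²) = 99.48; v² = 0.029929.
t = (99.48 − 0.0874)/0.029929 = 3320 days (vs. the pure-advection estimate x/v = 3320 d).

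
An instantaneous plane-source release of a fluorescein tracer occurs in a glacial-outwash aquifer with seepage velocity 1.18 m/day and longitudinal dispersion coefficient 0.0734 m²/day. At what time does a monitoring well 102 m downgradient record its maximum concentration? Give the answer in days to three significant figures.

86.4 days

For the 1D instantaneous-source solution, setting ∂C/∂t = 0 at fixed x gives v²t² + 2Dt − x² = 0, so t = (√(D² + v²x²) − D)/v².
√(D² + v²x²) = √(0.0734² + 1.18² × 102²) = 120.4; v² = 1.3924.
t = (120.4 − 0.0734)/1.3924 = 86.4 days (vs. the pure-advection estimate x/v = 86.4 d).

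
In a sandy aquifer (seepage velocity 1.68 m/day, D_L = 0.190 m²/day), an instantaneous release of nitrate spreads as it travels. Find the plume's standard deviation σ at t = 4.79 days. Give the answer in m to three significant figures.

1.35 m

Dispersive spreading gives a Gaussian with σ² = 2Dt; advection only shifts the center.
σ = √(2 × 0.190 × 4.79) = 1.35 m.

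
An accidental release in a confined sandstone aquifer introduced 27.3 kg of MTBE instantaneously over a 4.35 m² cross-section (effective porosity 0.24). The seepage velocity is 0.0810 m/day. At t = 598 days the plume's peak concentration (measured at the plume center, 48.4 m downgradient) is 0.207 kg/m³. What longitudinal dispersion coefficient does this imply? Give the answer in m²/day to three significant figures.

At the plume center C_max = M/(n_e·A·√(4πDt)), so D = M²/(4πt·(n_e·A·C_max)²).
n_e·A·C_max = 0.24 × 4.35 × 0.207 = 0.2161 kg/m.
D = 27.3²/(4π × 598 × 0.2161²) = 2.12 m²/day.

2.12 m²/day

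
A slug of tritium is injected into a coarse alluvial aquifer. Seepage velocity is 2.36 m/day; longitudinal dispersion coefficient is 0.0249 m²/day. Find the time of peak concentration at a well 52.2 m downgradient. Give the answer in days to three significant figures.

For the 1D instantaneous-source solution, setting ∂C/∂t = 0 at fixed x gives v²t² + 2Dt − x² = 0, so t = (√(D² + v²x²) − D)/v².
√(D² + v²x²) = √(0.0249² + 2.36² × 52.2²) = 123.2; v² = 5.5696.
t = (123.2 − 0.0249)/5.5696 = 22.1 days (vs. the pure-advection estimate x/v = 22.1 d).

22.1 days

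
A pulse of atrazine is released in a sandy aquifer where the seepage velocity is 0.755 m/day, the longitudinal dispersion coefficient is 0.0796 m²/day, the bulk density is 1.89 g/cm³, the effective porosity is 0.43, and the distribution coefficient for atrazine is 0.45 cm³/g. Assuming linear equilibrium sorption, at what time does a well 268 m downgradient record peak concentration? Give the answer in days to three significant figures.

Retardation factor R = 1 + ρ_b·K_d/n = 1 + 1.89 × 0.45/0.43 = 2.978.
Sorption retards both mechanisms: v_R = v/R = 0.2535 m/day, D_R = D/R = 0.02673 m²/day.
Peak time from v_R²t² + 2D_R t − x² = 0: t = (√(D_R² + v_R²x²) − D_R)/v_R².
√(D_R² + v_R²x²) = √(0.02673² + 0.2535² × 268²) = 67.94; v_R² = 0.06426.
t = (67.94 − 0.02673)/0.06426 = 1060 days.

1060 days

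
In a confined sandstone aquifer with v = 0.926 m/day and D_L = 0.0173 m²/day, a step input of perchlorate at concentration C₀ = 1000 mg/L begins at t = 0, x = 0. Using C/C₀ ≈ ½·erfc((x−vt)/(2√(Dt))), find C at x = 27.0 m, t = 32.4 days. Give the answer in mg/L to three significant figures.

998 mg/L

For a continuous step input, C/C₀ ≈ ½·erfc((x−vt)/(2√(Dt))).
vt = 0.926 × 32.4 = 30.0024 m and 2√(Dt) = 2√(0.0173 × 32.4) = 1.497 m.
Argument (x−vt)/(2√(Dt)) = (27.0 − 30.0024)/1.497 = -2.006; ½·erfc(-2.006) = 0.9977.
C = 1000 × 0.9977 = 998 mg/L.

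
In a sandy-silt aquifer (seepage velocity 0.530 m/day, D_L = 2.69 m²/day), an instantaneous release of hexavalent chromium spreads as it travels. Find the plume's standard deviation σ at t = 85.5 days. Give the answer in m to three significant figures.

21.4 m

Dispersive spreading gives a Gaussian with σ² = 2Dt; advection only shifts the center.
σ = √(2 × 2.69 × 85.5) = 21.4 m.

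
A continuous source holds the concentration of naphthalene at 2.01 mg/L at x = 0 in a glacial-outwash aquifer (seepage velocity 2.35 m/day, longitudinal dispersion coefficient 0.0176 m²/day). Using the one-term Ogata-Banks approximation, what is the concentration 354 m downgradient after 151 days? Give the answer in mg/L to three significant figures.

For a continuous step input, C/C₀ ≈ ½·erfc((x−vt)/(2√(Dt))).
vt = 2.35 × 151 = 354.85 m and 2√(Dt) = 2√(0.0176 × 151) = 3.260 m.
Argument (x−vt)/(2√(Dt)) = (354 − 354.85)/3.260 = -0.2607; ½·erfc(-0.2607) = 0.6438.
C = 2.01 × 0.6438 = 1.29 mg/L.

1.29 mg/L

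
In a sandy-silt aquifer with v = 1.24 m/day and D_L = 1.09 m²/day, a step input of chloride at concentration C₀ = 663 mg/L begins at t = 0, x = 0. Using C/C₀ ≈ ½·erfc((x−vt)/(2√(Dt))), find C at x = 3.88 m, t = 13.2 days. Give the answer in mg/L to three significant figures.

For a continuous step input, C/C₀ ≈ ½·erfc((x−vt)/(2√(Dt))).
vt = 1.24 × 13.2 = 16.368 m and 2√(Dt) = 2√(1.09 × 13.2) = 7.586 m.
Argument (x−vt)/(2√(Dt)) = (3.88 − 16.368)/7.586 = -1.646; ½·erfc(-1.646) = 0.9900.
C = 663 × 0.9900 = 656 mg/L.

656 mg/L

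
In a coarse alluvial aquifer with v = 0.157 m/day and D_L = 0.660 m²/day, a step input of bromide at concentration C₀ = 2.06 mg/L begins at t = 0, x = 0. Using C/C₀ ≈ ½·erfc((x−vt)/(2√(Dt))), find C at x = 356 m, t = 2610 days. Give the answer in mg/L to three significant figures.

1.69 mg/L

For a continuous step input, C/C₀ ≈ ½·erfc((x−vt)/(2√(Dt))).
vt = 0.157 × 2610 = 409.77 m and 2√(Dt) = 2√(0.660 × 2610) = 83.01 m.
Argument (x−vt)/(2√(Dt)) = (356 − 409.77)/83.01 = -0.6478; ½·erfc(-0.6478) = 0.8202.
C = 2.06 × 0.8202 = 1.69 mg/L.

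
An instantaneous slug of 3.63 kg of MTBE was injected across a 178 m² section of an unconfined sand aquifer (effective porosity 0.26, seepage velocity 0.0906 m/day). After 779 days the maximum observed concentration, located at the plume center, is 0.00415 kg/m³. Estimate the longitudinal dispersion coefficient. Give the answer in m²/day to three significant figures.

0.0365 m²/day

At the plume center C_max = M/(n_e·A·√(4πDt)), so D = M²/(4πt·(n_e·A·C_max)²).
n_e·A·C_max = 0.26 × 178 × 0.00415 = 0.1921 kg/m.
D = 3.63²/(4π × 779 × 0.1921²) = 0.0365 m²/day.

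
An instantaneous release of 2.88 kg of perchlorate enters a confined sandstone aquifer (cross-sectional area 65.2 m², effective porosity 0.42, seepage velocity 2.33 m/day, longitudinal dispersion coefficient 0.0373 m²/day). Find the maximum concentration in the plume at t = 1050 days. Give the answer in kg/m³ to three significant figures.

The peak of an instantaneous 1D plume sits at x = vt; there the Gaussian factor is 1 and C_max = M/(n_e·A·√(4πDt)), where n_e·A is the pore area the mass is dissolved in.
√(4πDt) = √(4π × 0.0373 × 1050) = 22.18 m, so C_max = 2.88/(0.42 × 65.2 × 22.18) = 0.00474 kg/m³.

0.00474 kg/m³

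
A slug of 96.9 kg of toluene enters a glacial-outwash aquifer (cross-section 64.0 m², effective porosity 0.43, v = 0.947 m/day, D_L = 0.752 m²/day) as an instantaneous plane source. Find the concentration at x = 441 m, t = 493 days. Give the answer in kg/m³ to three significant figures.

For an instantaneous plane source, C(x,t) = M/(n_e·A·√(4πDt)) · exp(−(x−vt)²/(4Dt)), with n_e·A the pore (flow) area.
Plume center vt = 0.947 × 493 = 466.871 m, so the well at 441 m is 25.871 m upgradient of the peak.
√(4πDt) = 68.26 m, giving peak height M/(n_e·A·√(4πDt)) = 96.9/(0.43 × 64.0 × 68.26) = 0.05158 kg/m³.
(x−vt)²/(4Dt) = (-25.871)²/(4 × 0.752 × 493) = 0.4513; exp(−0.4513) = 0.6368.
C = 0.05158 × 0.6368 = 0.0328 kg/m³.

0.0328 kg/m³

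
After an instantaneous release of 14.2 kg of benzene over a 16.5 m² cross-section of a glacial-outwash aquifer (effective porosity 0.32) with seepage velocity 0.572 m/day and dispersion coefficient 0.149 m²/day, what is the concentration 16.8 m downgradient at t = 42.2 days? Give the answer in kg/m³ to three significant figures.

0.0356 kg/m³

For an instantaneous plane source, C(x,t) = M/(n_e·A·√(4πDt)) · exp(−(x−vt)²/(4Dt)), with n_e·A the pore (flow) area.
Plume center vt = 0.572 × 42.2 = 24.1384 m, so the well at 16.8 m is 7.3384 m upgradient of the peak.
√(4πDt) = 8.889 m, giving peak height M/(n_e·A·√(4πDt)) = 14.2/(0.32 × 16.5 × 8.889) = 0.3026 kg/m³.
(x−vt)²/(4Dt) = (-7.3384)²/(4 × 0.149 × 42.2) = 2.141; exp(−2.141) = 0.1175.
C = 0.3026 × 0.1175 = 0.0356 kg/m³.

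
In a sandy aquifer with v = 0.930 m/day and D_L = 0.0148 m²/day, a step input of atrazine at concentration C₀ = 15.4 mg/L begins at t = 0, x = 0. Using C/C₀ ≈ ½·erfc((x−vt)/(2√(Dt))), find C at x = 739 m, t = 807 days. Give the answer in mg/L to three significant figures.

For a continuous step input, C/C₀ ≈ ½·erfc((x−vt)/(2√(Dt))).
vt = 0.930 × 807 = 750.51 m and 2√(Dt) = 2√(0.0148 × 807) = 6.912 m.
Argument (x−vt)/(2√(Dt)) = (739 − 750.51)/6.912 = -1.665; ½·erfc(-1.665) = 0.9907.
C = 15.4 × 0.9907 = 15.3 mg/L.

15.3 mg/L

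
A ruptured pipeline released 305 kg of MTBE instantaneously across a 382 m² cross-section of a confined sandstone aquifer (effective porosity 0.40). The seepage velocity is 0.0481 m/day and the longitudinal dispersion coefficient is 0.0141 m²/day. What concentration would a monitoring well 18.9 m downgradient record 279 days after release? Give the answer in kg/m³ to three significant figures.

For an instantaneous plane source, C(x,t) = M/(n_e·A·√(4πDt)) · exp(−(x−vt)²/(4Dt)), with n_e·A the pore (flow) area.
Plume center vt = 0.0481 × 279 = 13.4199 m, so the well at 18.9 m is 5.4801 m downgradient of the peak.
√(4πDt) = 7.031 m, giving peak height M/(n_e·A·√(4πDt)) = 305/(0.40 × 382 × 7.031) = 0.2839 kg/m³.
(x−vt)²/(4Dt) = (5.4801)²/(4 × 0.0141 × 279) = 1.909; exp(−1.909) = 0.1482.
C = 0.2839 × 0.1482 = 0.0421 kg/m³.

0.0421 kg/m³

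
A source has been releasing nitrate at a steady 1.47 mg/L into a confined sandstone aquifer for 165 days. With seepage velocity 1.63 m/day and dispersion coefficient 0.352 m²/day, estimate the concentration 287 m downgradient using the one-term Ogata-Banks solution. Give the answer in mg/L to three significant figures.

0.0691 mg/L

For a continuous step input, C/C₀ ≈ ½·erfc((x−vt)/(2√(Dt))).
vt = 1.63 × 165 = 268.95 m and 2√(Dt) = 2√(0.352 × 165) = 15.24 m.
Argument (x−vt)/(2√(Dt)) = (287 − 268.95)/15.24 = 1.184; ½·erfc(1.184) = 0.04702.
C = 1.47 × 0.04702 = 0.0691 mg/L.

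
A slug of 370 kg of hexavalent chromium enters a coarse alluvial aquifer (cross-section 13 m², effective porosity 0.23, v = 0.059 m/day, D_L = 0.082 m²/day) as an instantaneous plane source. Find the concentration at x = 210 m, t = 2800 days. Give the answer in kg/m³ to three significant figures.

0.259 kg/m³

For an instantaneous plane source, C(x,t) = M/(n_e·A·√(4πDt)) · exp(−(x−vt)²/(4Dt)), with n_e·A the pore (flow) area.
Plume center vt = 0.059 × 2800 = 165.2 m, so the well at 210 m is 44.8 m downgradient of the peak.
√(4πDt) = 53.71 m, giving peak height M/(n_e·A·√(4πDt)) = 370/(0.23 × 13 × 53.71) = 2.304 kg/m³.
(x−vt)²/(4Dt) = (44.8)²/(4 × 0.082 × 2800) = 2.185; exp(−2.185) = 0.1125.
C = 2.304 × 0.1125 = 0.259 kg/m³.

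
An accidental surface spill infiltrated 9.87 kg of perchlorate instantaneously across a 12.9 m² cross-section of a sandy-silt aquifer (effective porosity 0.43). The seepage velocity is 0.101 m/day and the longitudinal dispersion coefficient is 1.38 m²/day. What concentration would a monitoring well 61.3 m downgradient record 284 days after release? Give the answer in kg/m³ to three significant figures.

For an instantaneous plane source, C(x,t) = M/(n_e·A·√(4πDt)) · exp(−(x−vt)²/(4Dt)), with n_e·A the pore (flow) area.
Plume center vt = 0.101 × 284 = 28.684 m, so the well at 61.3 m is 32.616 m downgradient of the peak.
√(4πDt) = 70.18 m, giving peak height M/(n_e·A·√(4πDt)) = 9.87/(0.43 × 12.9 × 70.18) = 0.02535 kg/m³.
(x−vt)²/(4Dt) = (32.616)²/(4 × 1.38 × 284) = 0.6786; exp(−0.6786) = 0.5073.
C = 0.02535 × 0.5073 = 0.0129 kg/m³.

0.0129 kg/m³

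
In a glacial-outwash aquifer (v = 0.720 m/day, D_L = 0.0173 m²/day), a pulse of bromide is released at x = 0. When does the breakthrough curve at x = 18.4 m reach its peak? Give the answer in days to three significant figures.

For the 1D instantaneous-source solution, setting ∂C/∂t = 0 at fixed x gives v²t² + 2Dt − x² = 0, so t = (√(D² + v²x²) − D)/v².
√(D² + v²x²) = √(0.0173² + 0.720² × 18.4²) = 13.25; v² = 0.5184.
t = (13.25 − 0.0173)/0.5184 = 25.5 days (vs. the pure-advection estimate x/v = 25.6 d).

25.5 days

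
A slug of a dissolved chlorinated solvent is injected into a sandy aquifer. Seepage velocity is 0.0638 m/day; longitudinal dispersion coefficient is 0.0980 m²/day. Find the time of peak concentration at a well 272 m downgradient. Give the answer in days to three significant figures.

For the 1D instantaneous-source solution, setting ∂C/∂t = 0 at fixed x gives v²t² + 2Dt − x² = 0, so t = (√(D² + v²x²) − D)/v².
√(D² + v²x²) = √(0.0980² + 0.0638² × 272²) = 17.35; v² = 0.00407044.
t = (17.35 − 0.0980)/0.00407044 = 4240 days (vs. the pure-advection estimate x/v = 4260 d).

4240 days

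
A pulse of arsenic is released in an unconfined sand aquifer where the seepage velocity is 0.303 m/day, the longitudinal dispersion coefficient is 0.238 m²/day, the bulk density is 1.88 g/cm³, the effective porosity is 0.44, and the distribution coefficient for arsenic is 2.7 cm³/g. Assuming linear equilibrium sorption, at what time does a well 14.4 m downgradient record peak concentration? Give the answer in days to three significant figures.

Retardation factor R = 1 + ρ_b·K_d/n = 1 + 1.88 × 2.7/0.44 = 12.54.
Sorption retards both mechanisms: v_R = v/R = 0.02416 m/day, D_R = D/R = 0.01898 m²/day.
Peak time from v_R²t² + 2D_R t − x² = 0: t = (√(D_R² + v_R²x²) − D_R)/v_R².
√(D_R² + v_R²x²) = √(0.01898² + 0.02416² × 14.4²) = 0.3484; v_R² = 0.0005837.
t = (0.3484 − 0.01898)/0.0005837 = 564 days.

564 days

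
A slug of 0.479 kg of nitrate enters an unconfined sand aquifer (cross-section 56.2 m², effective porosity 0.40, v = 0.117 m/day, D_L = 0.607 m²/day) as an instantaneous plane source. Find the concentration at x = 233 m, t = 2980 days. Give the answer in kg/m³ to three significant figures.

2.22e-05 kg/m³

For an instantaneous plane source, C(x,t) = M/(n_e·A·√(4πDt)) · exp(−(x−vt)²/(4Dt)), with n_e·A the pore (flow) area.
Plume center vt = 0.117 × 2980 = 348.66 m, so the well at 233 m is 115.66 m upgradient of the peak.
√(4πDt) = 150.8 m, giving peak height M/(n_e·A·√(4πDt)) = 0.479/(0.40 × 56.2 × 150.8) = 0.0001413 kg/m³.
(x−vt)²/(4Dt) = (-115.66)²/(4 × 0.607 × 2980) = 1.849; exp(−1.849) = 0.1574.
C = 0.0001413 × 0.1574 = 2.22e-05 kg/m³.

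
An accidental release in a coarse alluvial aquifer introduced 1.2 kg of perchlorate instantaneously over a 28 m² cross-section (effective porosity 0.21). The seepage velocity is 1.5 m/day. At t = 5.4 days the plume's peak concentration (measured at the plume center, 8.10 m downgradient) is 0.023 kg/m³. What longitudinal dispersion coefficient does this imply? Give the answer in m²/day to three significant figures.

1.16 m²/day

At the plume center C_max = M/(n_e·A·√(4πDt)), so D = M²/(4πt·(n_e·A·C_max)²).
n_e·A·C_max = 0.21 × 28 × 0.023 = 0.1352 kg/m.
D = 1.2²/(4π × 5.4 × 0.1352²) = 1.16 m²/day.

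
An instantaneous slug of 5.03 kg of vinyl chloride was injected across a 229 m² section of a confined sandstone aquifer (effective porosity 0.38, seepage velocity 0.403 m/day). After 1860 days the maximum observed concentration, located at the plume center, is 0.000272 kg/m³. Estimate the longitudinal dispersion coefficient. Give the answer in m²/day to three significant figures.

1.93 m²/day

At the plume center C_max = M/(n_e·A·√(4πDt)), so D = M²/(4πt·(n_e·A·C_max)²).
n_e·A·C_max = 0.38 × 229 × 0.000272 = 0.02367 kg/m.
D = 5.03²/(4π × 1860 × 0.02367²) = 1.93 m²/day.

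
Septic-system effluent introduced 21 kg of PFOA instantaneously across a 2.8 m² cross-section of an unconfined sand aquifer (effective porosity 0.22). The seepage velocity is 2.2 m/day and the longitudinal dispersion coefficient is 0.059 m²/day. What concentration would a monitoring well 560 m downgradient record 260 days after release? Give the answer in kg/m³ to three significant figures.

0.235 kg/m³

For an instantaneous plane source, C(x,t) = M/(n_e·A·√(4πDt)) · exp(−(x−vt)²/(4Dt)), with n_e·A the pore (flow) area.
Plume center vt = 2.2 × 260 = 572 m, so the well at 560 m is 12 m upgradient of the peak.
√(4πDt) = 13.88 m, giving peak height M/(n_e·A·√(4πDt)) = 21/(0.22 × 2.8 × 13.88) = 2.456 kg/m³.
(x−vt)²/(4Dt) = (-12)²/(4 × 0.059 × 260) = 2.347; exp(−2.347) = 0.09566.
C = 2.456 × 0.09566 = 0.235 kg/m³.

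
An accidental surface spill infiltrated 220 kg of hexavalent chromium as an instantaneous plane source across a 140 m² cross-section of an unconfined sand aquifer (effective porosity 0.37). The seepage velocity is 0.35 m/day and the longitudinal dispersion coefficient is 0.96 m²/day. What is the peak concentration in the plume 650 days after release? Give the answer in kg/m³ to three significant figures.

0.0480 kg/m³

The peak of an instantaneous 1D plume sits at x = vt; there the Gaussian factor is 1 and C_max = M/(n_e·A·√(4πDt)), where n_e·A is the pore area the mass is dissolved in.
√(4πDt) = √(4π × 0.96 × 650) = 88.55 m, so C_max = 220/(0.37 × 140 × 88.55) = 0.0480 kg/m³.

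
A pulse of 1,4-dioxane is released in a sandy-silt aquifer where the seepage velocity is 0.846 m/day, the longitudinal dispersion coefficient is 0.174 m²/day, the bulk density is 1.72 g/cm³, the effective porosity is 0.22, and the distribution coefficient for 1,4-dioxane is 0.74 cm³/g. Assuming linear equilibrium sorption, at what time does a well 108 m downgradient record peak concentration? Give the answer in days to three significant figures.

865 days

Retardation factor R = 1 + ρ_b·K_d/n = 1 + 1.72 × 0.74/0.22 = 6.785.
Sorption retards both mechanisms: v_R = v/R = 0.1247 m/day, D_R = D/R = 0.02564 m²/day.
Peak time from v_R²t² + 2D_R t − x² = 0: t = (√(D_R² + v_R²x²) − D_R)/v_R².
√(D_R² + v_R²x²) = √(0.02564² + 0.1247² × 108²) = 13.47; v_R² = 0.01555.
t = (13.47 − 0.02564)/0.01555 = 865 days.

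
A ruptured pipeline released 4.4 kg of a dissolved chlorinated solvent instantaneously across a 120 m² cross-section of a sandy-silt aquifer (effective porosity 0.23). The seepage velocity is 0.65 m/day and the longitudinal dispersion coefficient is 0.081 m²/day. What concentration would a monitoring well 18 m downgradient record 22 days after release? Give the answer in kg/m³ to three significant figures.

For an instantaneous plane source, C(x,t) = M/(n_e·A·√(4πDt)) · exp(−(x−vt)²/(4Dt)), with n_e·A the pore (flow) area.
Plume center vt = 0.65 × 22 = 14.3 m, so the well at 18 m is 3.7 m downgradient of the peak.
√(4πDt) = 4.732 m, giving peak height M/(n_e·A·√(4πDt)) = 4.4/(0.23 × 120 × 4.732) = 0.03369 kg/m³.
(x−vt)²/(4Dt) = (3.7)²/(4 × 0.081 × 22) = 1.921; exp(−1.921) = 0.1465.
C = 0.03369 × 0.1465 = 0.00494 kg/m³.

0.00494 kg/m³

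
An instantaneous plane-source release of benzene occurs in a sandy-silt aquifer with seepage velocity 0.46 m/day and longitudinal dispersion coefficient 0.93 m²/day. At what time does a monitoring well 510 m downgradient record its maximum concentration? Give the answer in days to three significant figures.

1100 days

For the 1D instantaneous-source solution, setting ∂C/∂t = 0 at fixed x gives v²t² + 2Dt − x² = 0, so t = (√(D² + v²x²) − D)/v².
√(D² + v²x²) = √(0.93² + 0.46² × 510²) = 234.6; v² = 0.2116.
t = (234.6 − 0.93)/0.2116 = 1100 days (vs. the pure-advection estimate x/v = 1110 d).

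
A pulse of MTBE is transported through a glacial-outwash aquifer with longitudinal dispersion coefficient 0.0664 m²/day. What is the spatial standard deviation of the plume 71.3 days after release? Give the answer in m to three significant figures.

3.08 m

Dispersive spreading gives a Gaussian with σ² = 2Dt; advection only shifts the center.
σ = √(2 × 0.0664 × 71.3) = 3.08 m.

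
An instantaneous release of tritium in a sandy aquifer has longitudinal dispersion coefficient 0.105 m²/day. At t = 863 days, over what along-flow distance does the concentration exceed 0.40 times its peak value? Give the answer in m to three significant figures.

36.4 m

The plume is Gaussian with σ = √(2Dt) = √(2 × 0.105 × 863) = 13.46 m.
C/C_peak = exp(−Δx²/(2σ²)) = 0.40 ⇒ Δx = σ·√(−2 ln 0.40) = 13.46 × 1.354 = 18.22 m.
Width = 2Δx = 36.4 m.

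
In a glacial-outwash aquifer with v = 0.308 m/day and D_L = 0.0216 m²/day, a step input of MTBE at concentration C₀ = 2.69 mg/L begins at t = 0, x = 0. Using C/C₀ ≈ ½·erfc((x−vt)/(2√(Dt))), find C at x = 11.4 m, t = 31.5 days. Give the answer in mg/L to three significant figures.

For a continuous step input, C/C₀ ≈ ½·erfc((x−vt)/(2√(Dt))).
vt = 0.308 × 31.5 = 9.702 m and 2√(Dt) = 2√(0.0216 × 31.5) = 1.650 m.
Argument (x−vt)/(2√(Dt)) = (11.4 − 9.702)/1.650 = 1.029; ½·erfc(1.029) = 0.07280.
C = 2.69 × 0.07280 = 0.196 mg/L.

0.196 mg/L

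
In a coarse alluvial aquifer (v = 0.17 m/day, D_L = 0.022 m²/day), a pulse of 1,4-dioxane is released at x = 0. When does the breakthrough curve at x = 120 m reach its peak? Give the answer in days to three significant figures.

For the 1D instantaneous-source solution, setting ∂C/∂t = 0 at fixed x gives v²t² + 2Dt − x² = 0, so t = (√(D² + v²x²) − D)/v².
√(D² + v²x²) = √(0.022² + 0.17² × 120²) = 20.40; v² = 0.0289.
t = (20.40 − 0.022)/0.0289 = 705 days (vs. the pure-advection estimate x/v = 706 d).

705 days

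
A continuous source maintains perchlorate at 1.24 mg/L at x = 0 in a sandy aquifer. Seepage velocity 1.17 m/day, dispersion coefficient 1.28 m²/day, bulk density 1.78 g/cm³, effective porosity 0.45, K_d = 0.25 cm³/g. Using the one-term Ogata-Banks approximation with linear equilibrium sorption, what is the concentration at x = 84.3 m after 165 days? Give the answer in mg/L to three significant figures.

1.00 mg/L

Retardation factor R = 1 + ρ_b·K_d/n = 1 + 1.78 × 0.25/0.45 = 1.989.
Sorption retards both mechanisms: v_R = v/R = 0.5882 m/day, D_R = D/R = 0.6435 m²/day.
v_R·t = 0.5882 × 165 = 97.053 m; 2√(D_R t) = 20.61 m; argument = (84.3 − 97.053)/20.61 = -0.6188.
C = C₀ × ½·erfc(-0.6188) = 1.24 × 0.8092 = 1.00 mg/L.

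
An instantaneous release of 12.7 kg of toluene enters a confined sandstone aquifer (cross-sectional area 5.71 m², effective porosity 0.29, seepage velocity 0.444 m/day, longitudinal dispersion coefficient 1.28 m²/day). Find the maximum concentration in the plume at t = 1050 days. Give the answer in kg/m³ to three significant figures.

0.0590 kg/m³

The peak of an instantaneous 1D plume sits at x = vt; there the Gaussian factor is 1 and C_max = M/(n_e·A·√(4πDt)), where n_e·A is the pore area the mass is dissolved in.
√(4πDt) = √(4π × 1.28 × 1050) = 130.0 m, so C_max = 12.7/(0.29 × 5.71 × 130.0) = 0.0590 kg/m³.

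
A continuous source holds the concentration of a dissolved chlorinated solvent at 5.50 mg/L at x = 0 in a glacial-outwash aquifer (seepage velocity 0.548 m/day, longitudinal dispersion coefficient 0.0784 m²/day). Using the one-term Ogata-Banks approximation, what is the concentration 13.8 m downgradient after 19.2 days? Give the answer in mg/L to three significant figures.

0.162 mg/L

For a continuous step input, C/C₀ ≈ ½·erfc((x−vt)/(2√(Dt))).
vt = 0.548 × 19.2 = 10.5216 m and 2√(Dt) = 2√(0.0784 × 19.2) = 2.454 m.
Argument (x−vt)/(2√(Dt)) = (13.8 − 10.5216)/2.454 = 1.336; ½·erfc(1.336) = 0.02942.
C = 5.50 × 0.02942 = 0.162 mg/L.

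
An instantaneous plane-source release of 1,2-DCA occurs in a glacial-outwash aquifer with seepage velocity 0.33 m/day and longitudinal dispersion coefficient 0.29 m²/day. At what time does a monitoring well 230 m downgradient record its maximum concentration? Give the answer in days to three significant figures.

694 days

For the 1D instantaneous-source solution, setting ∂C/∂t = 0 at fixed x gives v²t² + 2Dt − x² = 0, so t = (√(D² + v²x²) − D)/v².
√(D² + v²x²) = √(0.29² + 0.33² × 230²) = 75.90; v² = 0.1089.
t = (75.90 − 0.29)/0.1089 = 694 days (vs. the pure-advection estimate x/v = 697 d).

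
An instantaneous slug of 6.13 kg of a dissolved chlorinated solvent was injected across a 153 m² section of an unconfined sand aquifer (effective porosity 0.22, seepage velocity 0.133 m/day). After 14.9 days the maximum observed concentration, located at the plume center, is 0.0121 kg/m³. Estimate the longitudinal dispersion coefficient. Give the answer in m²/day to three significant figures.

1.21 m²/day

At the plume center C_max = M/(n_e·A·√(4πDt)), so D = M²/(4πt·(n_e·A·C_max)²).
n_e·A·C_max = 0.22 × 153 × 0.0121 = 0.4073 kg/m.
D = 6.13²/(4π × 14.9 × 0.4073²) = 1.21 m²/day.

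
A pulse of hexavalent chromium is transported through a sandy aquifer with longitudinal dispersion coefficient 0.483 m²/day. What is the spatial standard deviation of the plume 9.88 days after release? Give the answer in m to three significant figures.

Dispersive spreading gives a Gaussian with σ² = 2Dt; advection only shifts the center.
σ = √(2 × 0.483 × 9.88) = 3.09 m.

3.09 m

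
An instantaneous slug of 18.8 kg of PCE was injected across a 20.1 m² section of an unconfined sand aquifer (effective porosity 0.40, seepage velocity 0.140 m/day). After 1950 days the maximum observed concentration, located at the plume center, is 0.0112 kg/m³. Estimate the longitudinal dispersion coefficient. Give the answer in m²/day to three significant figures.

At the plume center C_max = M/(n_e·A·√(4πDt)), so D = M²/(4πt·(n_e·A·C_max)²).
n_e·A·C_max = 0.40 × 20.1 × 0.0112 = 0.09005 kg/m.
D = 18.8²/(4π × 1950 × 0.09005²) = 1.78 m²/day.

1.78 m²/day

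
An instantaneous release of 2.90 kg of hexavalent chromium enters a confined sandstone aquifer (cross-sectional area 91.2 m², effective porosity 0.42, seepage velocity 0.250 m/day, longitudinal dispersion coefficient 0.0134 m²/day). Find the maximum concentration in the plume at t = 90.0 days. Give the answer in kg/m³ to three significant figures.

0.0194 kg/m³

The peak of an instantaneous 1D plume sits at x = vt; there the Gaussian factor is 1 and C_max = M/(n_e·A·√(4πDt)), where n_e·A is the pore area the mass is dissolved in.
√(4πDt) = √(4π × 0.0134 × 90.0) = 3.893 m, so C_max = 2.90/(0.42 × 91.2 × 3.893) = 0.0194 kg/m³.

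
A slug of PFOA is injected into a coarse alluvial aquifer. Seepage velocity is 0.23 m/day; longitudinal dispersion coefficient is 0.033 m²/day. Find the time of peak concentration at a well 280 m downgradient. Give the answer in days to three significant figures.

1220 days

For the 1D instantaneous-source solution, setting ∂C/∂t = 0 at fixed x gives v²t² + 2Dt − x² = 0, so t = (√(D² + v²x²) − D)/v².
√(D² + v²x²) = √(0.033² + 0.23² × 280²) = 64.40; v² = 0.0529.
t = (64.40 − 0.033)/0.0529 = 1220 days (vs. the pure-advection estimate x/v = 1220 d).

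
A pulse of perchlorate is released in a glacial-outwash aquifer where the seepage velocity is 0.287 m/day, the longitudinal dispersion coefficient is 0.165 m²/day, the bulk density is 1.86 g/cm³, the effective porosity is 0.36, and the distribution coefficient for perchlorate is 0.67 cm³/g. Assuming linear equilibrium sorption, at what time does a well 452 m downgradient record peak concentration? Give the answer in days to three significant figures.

7020 days

Retardation factor R = 1 + ρ_b·K_d/n = 1 + 1.86 × 0.67/0.36 = 4.462.
Sorption retards both mechanisms: v_R = v/R = 0.06432 m/day, D_R = D/R = 0.03698 m²/day.
Peak time from v_R²t² + 2D_R t − x² = 0: t = (√(D_R² + v_R²x²) − D_R)/v_R².
√(D_R² + v_R²x²) = √(0.03698² + 0.06432² × 452²) = 29.07; v_R² = 0.004137.
t = (29.07 − 0.03698)/0.004137 = 7020 days.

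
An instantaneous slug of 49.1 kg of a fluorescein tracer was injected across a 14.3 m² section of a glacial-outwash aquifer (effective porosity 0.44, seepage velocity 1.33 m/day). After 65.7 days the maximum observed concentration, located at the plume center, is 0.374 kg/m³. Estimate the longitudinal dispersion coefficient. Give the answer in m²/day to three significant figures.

0.527 m²/day

At the plume center C_max = M/(n_e·A·√(4πDt)), so D = M²/(4πt·(n_e·A·C_max)²).
n_e·A·C_max = 0.44 × 14.3 × 0.374 = 2.353 kg/m.
D = 49.1²/(4π × 65.7 × 2.353²) = 0.527 m²/day.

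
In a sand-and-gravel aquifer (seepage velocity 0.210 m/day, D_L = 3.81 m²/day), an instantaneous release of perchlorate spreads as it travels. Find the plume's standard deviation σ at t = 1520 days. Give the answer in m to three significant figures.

Dispersive spreading gives a Gaussian with σ² = 2Dt; advection only shifts the center.
σ = √(2 × 3.81 × 1520) = 108 m.

108 m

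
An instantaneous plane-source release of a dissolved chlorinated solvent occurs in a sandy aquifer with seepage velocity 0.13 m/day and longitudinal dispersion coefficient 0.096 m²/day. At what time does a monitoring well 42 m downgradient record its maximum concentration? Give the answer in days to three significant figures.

317 days

For the 1D instantaneous-source solution, setting ∂C/∂t = 0 at fixed x gives v²t² + 2Dt − x² = 0, so t = (√(D² + v²x²) − D)/v².
√(D² + v²x²) = √(0.096² + 0.13² × 42²) = 5.461; v² = 0.0169.
t = (5.461 − 0.096)/0.0169 = 317 days (vs. the pure-advection estimate x/v = 323 d).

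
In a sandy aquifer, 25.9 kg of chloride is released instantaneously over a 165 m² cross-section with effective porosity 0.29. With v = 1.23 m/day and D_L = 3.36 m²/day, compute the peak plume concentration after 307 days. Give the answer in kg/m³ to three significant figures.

The peak of an instantaneous 1D plume sits at x = vt; there the Gaussian factor is 1 and C_max = M/(n_e·A·√(4πDt)), where n_e·A is the pore area the mass is dissolved in.
√(4πDt) = √(4π × 3.36 × 307) = 113.9 m, so C_max = 25.9/(0.29 × 165 × 113.9) = 0.00475 kg/m³.

0.00475 kg/m³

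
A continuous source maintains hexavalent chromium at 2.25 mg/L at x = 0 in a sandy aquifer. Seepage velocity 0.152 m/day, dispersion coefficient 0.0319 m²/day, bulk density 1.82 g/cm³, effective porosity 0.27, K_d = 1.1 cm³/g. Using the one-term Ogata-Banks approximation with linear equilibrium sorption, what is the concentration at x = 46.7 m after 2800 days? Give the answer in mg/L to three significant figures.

Retardation factor R = 1 + ρ_b·K_d/n = 1 + 1.82 × 1.1/0.27 = 8.415.
Sorption retards both mechanisms: v_R = v/R = 0.01806 m/day, D_R = D/R = 0.003791 m²/day.
v_R·t = 0.01806 × 2800 = 50.568 m; 2√(D_R t) = 6.516 m; argument = (46.7 − 50.568)/6.516 = -0.5936.
C = C₀ × ½·erfc(-0.5936) = 2.25 × 0.7994 = 1.80 mg/L.

1.80 mg/L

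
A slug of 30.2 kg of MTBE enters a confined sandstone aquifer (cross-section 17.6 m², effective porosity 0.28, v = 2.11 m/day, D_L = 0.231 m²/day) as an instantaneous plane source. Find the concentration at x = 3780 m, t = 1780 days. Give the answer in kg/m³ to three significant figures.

0.0597 kg/m³

For an instantaneous plane source, C(x,t) = M/(n_e·A·√(4πDt)) · exp(−(x−vt)²/(4Dt)), with n_e·A the pore (flow) area.
Plume center vt = 2.11 × 1780 = 3755.8 m, so the well at 3780 m is 24.2 m downgradient of the peak.
√(4πDt) = 71.88 m, giving peak height M/(n_e·A·√(4πDt)) = 30.2/(0.28 × 17.6 × 71.88) = 0.08526 kg/m³.
(x−vt)²/(4Dt) = (24.2)²/(4 × 0.231 × 1780) = 0.3561; exp(−0.3561) = 0.7004.
C = 0.08526 × 0.7004 = 0.0597 kg/m³.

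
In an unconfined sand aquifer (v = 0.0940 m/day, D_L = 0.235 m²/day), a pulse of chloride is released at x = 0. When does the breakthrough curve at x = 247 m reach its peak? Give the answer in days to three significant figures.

2600 days

For the 1D instantaneous-source solution, setting ∂C/∂t = 0 at fixed x gives v²t² + 2Dt − x² = 0, so t = (√(D² + v²x²) − D)/v².
√(D² + v²x²) = √(0.235² + 0.0940² × 247²) = 23.22; v² = 0.008836.
t = (23.22 − 0.235)/0.008836 = 2600 days (vs. the pure-advection estimate x/v = 2630 d).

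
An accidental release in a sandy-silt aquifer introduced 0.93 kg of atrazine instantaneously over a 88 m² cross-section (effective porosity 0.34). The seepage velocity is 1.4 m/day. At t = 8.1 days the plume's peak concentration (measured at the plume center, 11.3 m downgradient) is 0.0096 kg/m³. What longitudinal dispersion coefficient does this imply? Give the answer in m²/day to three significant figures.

0.103 m²/day

At the plume center C_max = M/(n_e·A·√(4πDt)), so D = M²/(4πt·(n_e·A·C_max)²).
n_e·A·C_max = 0.34 × 88 × 0.0096 = 0.2872 kg/m.
D = 0.93²/(4π × 8.1 × 0.2872²) = 0.103 m²/day.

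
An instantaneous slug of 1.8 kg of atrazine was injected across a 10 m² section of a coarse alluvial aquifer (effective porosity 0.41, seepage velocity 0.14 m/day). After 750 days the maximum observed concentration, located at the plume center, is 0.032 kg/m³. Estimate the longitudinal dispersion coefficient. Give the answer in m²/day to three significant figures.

0.0200 m²/day

At the plume center C_max = M/(n_e·A·√(4πDt)), so D = M²/(4πt·(n_e·A·C_max)²).
n_e·A·C_max = 0.41 × 10 × 0.032 = 0.1312 kg/m.
D = 1.8²/(4π × 750 × 0.1312²) = 0.0200 m²/day.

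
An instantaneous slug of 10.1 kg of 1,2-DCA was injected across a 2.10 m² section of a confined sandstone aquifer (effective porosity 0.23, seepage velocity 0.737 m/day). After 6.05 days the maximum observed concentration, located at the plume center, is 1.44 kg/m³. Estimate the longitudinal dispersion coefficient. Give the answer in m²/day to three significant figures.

At the plume center C_max = M/(n_e·A·√(4πDt)), so D = M²/(4πt·(n_e·A·C_max)²).
n_e·A·C_max = 0.23 × 2.10 × 1.44 = 0.6955 kg/m.
D = 10.1²/(4π × 6.05 × 0.6955²) = 2.77 m²/day.

2.77 m²/day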